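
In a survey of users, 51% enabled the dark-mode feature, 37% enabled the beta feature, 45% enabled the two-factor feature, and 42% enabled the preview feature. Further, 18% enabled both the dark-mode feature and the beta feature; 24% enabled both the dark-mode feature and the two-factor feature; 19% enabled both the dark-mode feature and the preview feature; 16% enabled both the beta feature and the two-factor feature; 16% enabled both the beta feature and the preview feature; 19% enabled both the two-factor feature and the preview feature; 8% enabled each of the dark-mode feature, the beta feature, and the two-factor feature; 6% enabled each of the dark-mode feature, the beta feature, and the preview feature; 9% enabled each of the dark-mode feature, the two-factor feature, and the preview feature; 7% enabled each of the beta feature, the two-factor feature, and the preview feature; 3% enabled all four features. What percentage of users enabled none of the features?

10%

By inclusion–exclusion:
P(≥1) = 51 + 37 + 45 + 42 − 18 − 24 − 19 − 16 − 16 − 19 + 8 + 6 + 9 + 7 − 3 = 90%
P(none) = 100% − 90% = 10%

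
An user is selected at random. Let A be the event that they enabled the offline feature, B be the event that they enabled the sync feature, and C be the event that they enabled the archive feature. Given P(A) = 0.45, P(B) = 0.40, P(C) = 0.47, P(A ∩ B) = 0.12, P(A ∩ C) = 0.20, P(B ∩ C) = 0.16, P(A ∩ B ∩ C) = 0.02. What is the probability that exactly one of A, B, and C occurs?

P(exactly one) = 0.45 + 0.40 + 0.47 − 2·0.12 − 2·0.20 − 2·0.16 + 3·0.02 = 0.42

0.42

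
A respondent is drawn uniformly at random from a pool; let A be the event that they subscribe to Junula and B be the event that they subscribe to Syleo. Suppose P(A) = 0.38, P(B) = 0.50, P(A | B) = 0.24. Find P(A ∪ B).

0.76

P(A ∩ B) = P(B)·P(A|B) = 0.50 × 0.24 = 0.12
P(A ∪ B) = 0.38 + 0.50 − 0.12 = 0.76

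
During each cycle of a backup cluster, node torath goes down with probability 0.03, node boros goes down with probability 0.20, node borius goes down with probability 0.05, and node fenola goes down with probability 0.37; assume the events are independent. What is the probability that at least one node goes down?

0.535564

Since the events are independent, P(none) is the product of the individual non-occurrence probabilities.
P(none) = (1 − 0.03) × (1 − 0.20) × (1 − 0.05) × (1 − 0.37) = 0.97 × 0.80 × 0.95 × 0.63 = 0.464436
P(at least one) = 1 − 0.464436 = 0.535564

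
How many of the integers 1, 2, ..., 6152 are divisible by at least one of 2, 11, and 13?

3571

floor(6152/2) + floor(6152/11) + floor(6152/13) − floor(6152/22) − floor(6152/26) − floor(6152/143) + floor(6152/286) = 3076 + 559 + 473 − 279 − 236 − 43 + 21 = 3571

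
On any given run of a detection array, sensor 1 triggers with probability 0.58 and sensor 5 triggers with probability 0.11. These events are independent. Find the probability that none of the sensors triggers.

0.3738

P(none) = (1 − 0.58) × (1 − 0.11) = 0.42 × 0.89 = 0.3738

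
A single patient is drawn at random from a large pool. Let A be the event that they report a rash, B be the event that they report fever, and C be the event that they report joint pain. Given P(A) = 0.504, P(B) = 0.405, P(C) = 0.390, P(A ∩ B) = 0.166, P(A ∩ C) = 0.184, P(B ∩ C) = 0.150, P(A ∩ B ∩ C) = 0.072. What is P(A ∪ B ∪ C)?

P(A ∪ B ∪ C) = 0.504 + 0.405 + 0.390 − 0.166 − 0.184 − 0.150 + 0.072 = 0.871

0.871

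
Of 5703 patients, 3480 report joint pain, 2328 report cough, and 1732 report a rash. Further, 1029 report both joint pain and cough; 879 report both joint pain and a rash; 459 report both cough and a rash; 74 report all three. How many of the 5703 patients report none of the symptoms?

456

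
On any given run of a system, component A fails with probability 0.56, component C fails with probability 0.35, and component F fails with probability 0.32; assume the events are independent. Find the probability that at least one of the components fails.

0.80552

P(none) = (1 − 0.56) × (1 − 0.35) × (1 − 0.32) = 0.44 × 0.65 × 0.68 = 0.19448
P(at least one) = 1 − 0.19448 = 0.80552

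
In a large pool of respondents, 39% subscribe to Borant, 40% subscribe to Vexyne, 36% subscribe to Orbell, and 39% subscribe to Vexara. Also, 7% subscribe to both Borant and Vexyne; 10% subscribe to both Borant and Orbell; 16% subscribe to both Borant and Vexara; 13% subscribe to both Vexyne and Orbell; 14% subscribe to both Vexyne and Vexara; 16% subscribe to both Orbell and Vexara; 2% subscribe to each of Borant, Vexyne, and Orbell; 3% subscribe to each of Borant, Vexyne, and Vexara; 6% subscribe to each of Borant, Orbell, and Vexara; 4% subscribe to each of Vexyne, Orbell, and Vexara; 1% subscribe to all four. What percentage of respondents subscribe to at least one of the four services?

92%

Using inclusion–exclusion:
P(≥1) = 39 + 40 + 36 + 39 − 7 − 10 − 16 − 13 − 14 − 16 + 2 + 3 + 6 + 4 − 1 = 92%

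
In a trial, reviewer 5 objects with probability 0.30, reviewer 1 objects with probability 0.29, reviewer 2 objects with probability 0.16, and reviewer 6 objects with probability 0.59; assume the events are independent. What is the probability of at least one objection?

Since the events are independent, P(none) is the product of the individual non-occurrence probabilities.
P(none) = (1 − 0.30) × (1 − 0.29) × (1 − 0.16) × (1 − 0.59) = 0.70 × 0.71 × 0.84 × 0.41 = 0.1711668
P(at least one) = 1 − 0.1711668 = 0.8288332

0.8288332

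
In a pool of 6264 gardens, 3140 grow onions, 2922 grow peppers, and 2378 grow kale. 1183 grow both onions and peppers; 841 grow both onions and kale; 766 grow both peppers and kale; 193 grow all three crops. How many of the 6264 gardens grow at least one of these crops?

Inclusion–exclusion gives
|union| = 3140 + 2922 + 2378 − 1183 − 841 − 766 + 193 = 5843

5843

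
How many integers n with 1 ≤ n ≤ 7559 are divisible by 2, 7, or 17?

4509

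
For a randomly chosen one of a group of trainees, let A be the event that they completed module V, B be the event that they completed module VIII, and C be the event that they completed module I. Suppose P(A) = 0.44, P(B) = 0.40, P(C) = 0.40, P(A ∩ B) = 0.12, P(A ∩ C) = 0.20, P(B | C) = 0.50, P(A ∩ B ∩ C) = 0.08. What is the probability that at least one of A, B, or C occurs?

P(B ∩ C) = P(C)·P(B|C) = 0.40 × 0.50 = 0.20
Inclusion–exclusion gives
P(A ∪ B ∪ C) = 0.44 + 0.40 + 0.40 − 0.12 − 0.20 − 0.20 + 0.08 = 0.80

0.80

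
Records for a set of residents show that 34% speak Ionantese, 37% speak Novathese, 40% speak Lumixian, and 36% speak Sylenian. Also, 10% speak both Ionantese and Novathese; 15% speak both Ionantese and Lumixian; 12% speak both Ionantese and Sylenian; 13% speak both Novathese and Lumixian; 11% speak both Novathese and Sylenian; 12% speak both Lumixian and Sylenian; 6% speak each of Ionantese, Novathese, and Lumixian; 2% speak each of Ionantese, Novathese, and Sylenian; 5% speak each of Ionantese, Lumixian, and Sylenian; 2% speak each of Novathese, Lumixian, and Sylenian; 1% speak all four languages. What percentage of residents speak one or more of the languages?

88%

P(union) = 34 + 37 + 40 + 36 − 10 − 15 − 12 − 13 − 11 − 12 + 6 + 2 + 5 + 2 − 1 = 88%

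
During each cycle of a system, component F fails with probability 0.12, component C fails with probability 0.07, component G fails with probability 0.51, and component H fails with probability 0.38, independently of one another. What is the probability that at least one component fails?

0.75137008

P(none) = (1 − 0.12) × (1 − 0.07) × (1 − 0.51) × (1 − 0.38) = 0.88 × 0.93 × 0.49 × 0.62 = 0.24862992
P(at least one) = 1 − 0.24862992 = 0.75137008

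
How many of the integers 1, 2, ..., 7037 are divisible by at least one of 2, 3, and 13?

4872

Apply inclusion-exclusion:
floor(7037/2) + floor(7037/3) + floor(7037/13) − floor(7037/6) − floor(7037/26) − floor(7037/39) + floor(7037/78) = 3518 + 2345 + 541 − 1172 − 270 − 180 + 90 = 4872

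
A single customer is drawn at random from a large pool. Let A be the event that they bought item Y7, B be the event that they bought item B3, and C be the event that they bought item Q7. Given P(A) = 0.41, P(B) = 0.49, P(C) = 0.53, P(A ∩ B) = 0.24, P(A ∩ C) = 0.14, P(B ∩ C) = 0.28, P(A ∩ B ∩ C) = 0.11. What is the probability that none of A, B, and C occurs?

By inclusion–exclusion:
P(A ∪ B ∪ C) = 0.41 + 0.49 + 0.53 − 0.24 − 0.14 − 0.28 + 0.11 = 0.88
P(none) = 1 − 0.88 = 0.12

0.12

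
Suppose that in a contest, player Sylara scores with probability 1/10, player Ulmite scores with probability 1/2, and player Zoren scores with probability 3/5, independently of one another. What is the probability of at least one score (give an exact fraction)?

41/50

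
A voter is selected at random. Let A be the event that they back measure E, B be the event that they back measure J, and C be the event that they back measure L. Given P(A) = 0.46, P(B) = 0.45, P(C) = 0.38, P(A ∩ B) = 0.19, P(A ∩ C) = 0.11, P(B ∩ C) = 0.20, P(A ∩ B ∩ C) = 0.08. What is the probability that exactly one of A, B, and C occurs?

P(exactly one) = 0.46 + 0.45 + 0.38 − 2·0.19 − 2·0.11 − 2·0.20 + 3·0.08 = 0.53

0.53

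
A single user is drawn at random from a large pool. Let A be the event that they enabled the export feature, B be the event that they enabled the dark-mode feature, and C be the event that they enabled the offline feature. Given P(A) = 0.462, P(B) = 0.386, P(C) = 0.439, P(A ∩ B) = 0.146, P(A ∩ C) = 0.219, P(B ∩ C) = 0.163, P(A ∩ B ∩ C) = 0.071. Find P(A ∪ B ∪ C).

0.830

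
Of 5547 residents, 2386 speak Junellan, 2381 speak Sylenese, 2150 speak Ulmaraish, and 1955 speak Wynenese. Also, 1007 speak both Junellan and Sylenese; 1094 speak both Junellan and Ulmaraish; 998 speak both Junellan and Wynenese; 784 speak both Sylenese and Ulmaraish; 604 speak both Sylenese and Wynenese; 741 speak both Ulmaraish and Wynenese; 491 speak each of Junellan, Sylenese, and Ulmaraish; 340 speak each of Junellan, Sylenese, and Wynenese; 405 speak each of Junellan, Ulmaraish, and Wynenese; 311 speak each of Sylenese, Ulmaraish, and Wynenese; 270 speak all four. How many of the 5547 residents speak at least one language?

4921

Inclusion–exclusion gives
|at least one| = 2386 + 2381 + 2150 + 1955 − 1007 − 1094 − 998 − 784 − 604 − 741 + 491 + 340 + 405 + 311 − 270 = 4921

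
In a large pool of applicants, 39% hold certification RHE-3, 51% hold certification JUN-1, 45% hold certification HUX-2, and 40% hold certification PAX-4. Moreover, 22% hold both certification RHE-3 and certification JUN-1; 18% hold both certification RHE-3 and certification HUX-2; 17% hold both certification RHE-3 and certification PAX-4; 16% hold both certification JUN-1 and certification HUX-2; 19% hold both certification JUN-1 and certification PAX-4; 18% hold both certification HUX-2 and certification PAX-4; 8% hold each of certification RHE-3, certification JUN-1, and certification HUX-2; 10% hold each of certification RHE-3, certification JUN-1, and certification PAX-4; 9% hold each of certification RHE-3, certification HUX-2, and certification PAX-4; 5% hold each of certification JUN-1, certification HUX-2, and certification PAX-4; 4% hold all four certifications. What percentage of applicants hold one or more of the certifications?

P(union) = 39 + 51 + 45 + 40 − 22 − 18 − 17 − 16 − 19 − 18 + 8 + 10 + 9 + 5 − 4 = 93%

93%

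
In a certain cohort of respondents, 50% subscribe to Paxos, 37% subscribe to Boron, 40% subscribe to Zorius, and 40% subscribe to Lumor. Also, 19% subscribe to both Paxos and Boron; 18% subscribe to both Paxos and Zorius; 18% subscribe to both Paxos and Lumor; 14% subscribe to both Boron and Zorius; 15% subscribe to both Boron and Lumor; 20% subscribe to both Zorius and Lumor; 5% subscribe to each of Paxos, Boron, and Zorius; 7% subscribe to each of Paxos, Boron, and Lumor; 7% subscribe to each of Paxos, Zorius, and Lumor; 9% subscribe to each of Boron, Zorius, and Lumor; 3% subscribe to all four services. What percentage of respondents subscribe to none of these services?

12%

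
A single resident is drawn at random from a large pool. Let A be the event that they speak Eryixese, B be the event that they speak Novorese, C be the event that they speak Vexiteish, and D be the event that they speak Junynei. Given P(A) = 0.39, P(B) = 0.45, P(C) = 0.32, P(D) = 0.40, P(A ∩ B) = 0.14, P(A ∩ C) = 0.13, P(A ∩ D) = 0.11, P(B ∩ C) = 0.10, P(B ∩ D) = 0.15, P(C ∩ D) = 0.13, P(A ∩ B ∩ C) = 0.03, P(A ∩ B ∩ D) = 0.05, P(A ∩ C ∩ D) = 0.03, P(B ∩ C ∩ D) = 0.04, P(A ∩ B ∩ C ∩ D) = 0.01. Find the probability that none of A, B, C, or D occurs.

P(A ∪ B ∪ C ∪ D) = 0.39 + 0.45 + 0.32 + 0.40 − 0.14 − 0.13 − 0.11 − 0.10 − 0.15 − 0.13 + 0.03 + 0.05 + 0.03 + 0.04 − 0.01 = 0.94
P(none) = 1 − 0.94 = 0.06

0.06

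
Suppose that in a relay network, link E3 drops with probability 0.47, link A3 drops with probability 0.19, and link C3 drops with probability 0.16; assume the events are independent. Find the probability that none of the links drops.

0.360612

P(none) = (1 − 0.47) × (1 − 0.19) × (1 − 0.16) = 0.53 × 0.81 × 0.84 = 0.360612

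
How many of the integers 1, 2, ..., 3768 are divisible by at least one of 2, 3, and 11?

Using inclusion–exclusion:
floor(3768/2) + floor(3768/3) + floor(3768/11) − floor(3768/6) − floor(3768/22) − floor(3768/33) + floor(3768/66) = 1884 + 1256 + 342 − 628 − 171 − 114 + 57 = 2626

2626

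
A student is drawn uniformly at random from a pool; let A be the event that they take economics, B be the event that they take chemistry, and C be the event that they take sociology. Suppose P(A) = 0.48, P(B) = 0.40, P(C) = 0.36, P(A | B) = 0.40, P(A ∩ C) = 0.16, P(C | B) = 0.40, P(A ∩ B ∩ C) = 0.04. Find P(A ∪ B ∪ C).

0.80

P(A ∩ B) = P(B)·P(A|B) = 0.40 × 0.40 = 0.16
P(B ∩ C) = P(B)·P(C|B) = 0.40 × 0.40 = 0.16
By inclusion–exclusion:
P(A ∪ B ∪ C) = 0.48 + 0.40 + 0.36 − 0.16 − 0.16 − 0.16 + 0.04 = 0.80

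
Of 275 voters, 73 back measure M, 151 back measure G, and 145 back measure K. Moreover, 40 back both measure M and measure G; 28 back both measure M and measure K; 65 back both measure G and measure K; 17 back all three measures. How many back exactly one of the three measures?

154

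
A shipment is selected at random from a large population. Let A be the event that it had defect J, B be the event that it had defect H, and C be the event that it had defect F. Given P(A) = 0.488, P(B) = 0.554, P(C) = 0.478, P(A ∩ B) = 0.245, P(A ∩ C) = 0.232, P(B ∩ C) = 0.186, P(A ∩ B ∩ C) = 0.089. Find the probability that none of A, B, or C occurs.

By inclusion–exclusion:
P(A ∪ B ∪ C) = 0.488 + 0.554 + 0.478 − 0.245 − 0.232 − 0.186 + 0.089 = 0.946
P(none) = 1 − 0.946 = 0.054

0.054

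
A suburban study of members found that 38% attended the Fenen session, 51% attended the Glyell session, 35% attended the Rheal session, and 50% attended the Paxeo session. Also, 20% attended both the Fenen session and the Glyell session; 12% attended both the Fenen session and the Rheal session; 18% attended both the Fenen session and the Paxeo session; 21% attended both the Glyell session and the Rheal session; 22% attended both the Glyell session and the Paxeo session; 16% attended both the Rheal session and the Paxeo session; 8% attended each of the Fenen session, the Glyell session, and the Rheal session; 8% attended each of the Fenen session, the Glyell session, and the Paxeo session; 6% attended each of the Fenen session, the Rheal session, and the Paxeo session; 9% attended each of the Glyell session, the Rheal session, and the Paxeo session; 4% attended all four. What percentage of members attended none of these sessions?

P(≥1) = 38 + 51 + 35 + 50 − 20 − 12 − 18 − 21 − 22 − 16 + 8 + 8 + 6 + 9 − 4 = 92%
P(none) = 100% − 92% = 8%

8%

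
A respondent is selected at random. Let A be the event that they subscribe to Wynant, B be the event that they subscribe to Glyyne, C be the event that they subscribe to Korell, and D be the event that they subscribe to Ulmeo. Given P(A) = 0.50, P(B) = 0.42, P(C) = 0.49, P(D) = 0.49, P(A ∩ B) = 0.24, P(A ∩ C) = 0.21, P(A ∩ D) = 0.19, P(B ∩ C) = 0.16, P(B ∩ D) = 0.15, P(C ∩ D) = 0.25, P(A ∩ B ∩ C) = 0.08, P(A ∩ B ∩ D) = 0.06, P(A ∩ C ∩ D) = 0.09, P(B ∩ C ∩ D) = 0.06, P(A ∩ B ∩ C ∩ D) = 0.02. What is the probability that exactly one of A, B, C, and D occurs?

0.29

By inclusion–exclusion (exactly-one form):
P(exactly one) = 0.50 + 0.42 + 0.49 + 0.49 − 2·0.24 − 2·0.21 − 2·0.19 − 2·0.16 − 2·0.15 − 2·0.25 + 3·0.08 + 3·0.06 + 3·0.09 + 3·0.06 − 4·0.02 = 0.29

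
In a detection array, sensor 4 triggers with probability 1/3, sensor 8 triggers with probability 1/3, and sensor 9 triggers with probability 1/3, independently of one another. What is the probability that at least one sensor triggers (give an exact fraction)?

19/27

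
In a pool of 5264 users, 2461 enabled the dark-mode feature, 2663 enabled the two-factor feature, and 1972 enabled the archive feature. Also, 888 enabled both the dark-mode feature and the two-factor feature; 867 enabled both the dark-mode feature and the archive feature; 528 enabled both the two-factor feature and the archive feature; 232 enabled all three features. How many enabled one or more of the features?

|at least one| = 2461 + 2663 + 1972 − 888 − 867 − 528 + 232 = 5045

5045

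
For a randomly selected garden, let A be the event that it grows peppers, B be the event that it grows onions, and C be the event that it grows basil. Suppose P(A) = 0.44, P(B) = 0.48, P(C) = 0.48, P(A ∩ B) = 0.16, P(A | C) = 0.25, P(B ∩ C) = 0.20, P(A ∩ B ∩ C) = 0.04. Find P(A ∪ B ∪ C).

P(A ∩ C) = P(C)·P(A|C) = 0.48 × 0.25 = 0.12
P(A ∪ B ∪ C) = 0.44 + 0.48 + 0.48 − 0.16 − 0.12 − 0.20 + 0.04 = 0.96

0.96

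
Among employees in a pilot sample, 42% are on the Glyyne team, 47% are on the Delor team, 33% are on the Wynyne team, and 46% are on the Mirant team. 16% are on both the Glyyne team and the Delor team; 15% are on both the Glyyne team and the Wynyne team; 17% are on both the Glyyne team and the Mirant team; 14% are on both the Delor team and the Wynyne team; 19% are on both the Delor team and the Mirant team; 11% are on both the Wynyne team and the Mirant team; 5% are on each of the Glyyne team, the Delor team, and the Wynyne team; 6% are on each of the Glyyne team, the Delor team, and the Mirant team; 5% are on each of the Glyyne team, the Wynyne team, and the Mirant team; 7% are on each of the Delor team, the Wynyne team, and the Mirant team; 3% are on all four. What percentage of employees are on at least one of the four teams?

P(at least one) = 42 + 47 + 33 + 46 − 16 − 15 − 17 − 14 − 19 − 11 + 5 + 6 + 5 + 7 − 3 = 96%

96%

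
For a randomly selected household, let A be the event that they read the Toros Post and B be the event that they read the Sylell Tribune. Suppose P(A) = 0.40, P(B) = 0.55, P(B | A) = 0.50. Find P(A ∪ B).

P(A ∩ B) = P(A)·P(B|A) = 0.40 × 0.50 = 0.20
P(A ∪ B) = 0.40 + 0.55 − 0.20 = 0.75

0.75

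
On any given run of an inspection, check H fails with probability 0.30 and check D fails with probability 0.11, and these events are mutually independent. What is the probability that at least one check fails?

P(none) = (1 − 0.30) × (1 − 0.11) = 0.70 × 0.89 = 0.623
P(at least one) = 1 − 0.623 = 0.377

0.377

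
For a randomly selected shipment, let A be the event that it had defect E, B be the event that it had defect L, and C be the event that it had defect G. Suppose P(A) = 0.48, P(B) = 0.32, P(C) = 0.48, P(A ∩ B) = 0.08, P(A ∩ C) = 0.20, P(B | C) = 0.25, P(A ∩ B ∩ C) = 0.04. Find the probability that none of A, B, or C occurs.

P(B ∩ C) = P(C)·P(B|C) = 0.48 × 0.25 = 0.12
By inclusion-exclusion,
P(A ∪ B ∪ C) = 0.48 + 0.32 + 0.48 − 0.08 − 0.20 − 0.12 + 0.04 = 0.92
P(none) = 1 − 0.92 = 0.08

0.08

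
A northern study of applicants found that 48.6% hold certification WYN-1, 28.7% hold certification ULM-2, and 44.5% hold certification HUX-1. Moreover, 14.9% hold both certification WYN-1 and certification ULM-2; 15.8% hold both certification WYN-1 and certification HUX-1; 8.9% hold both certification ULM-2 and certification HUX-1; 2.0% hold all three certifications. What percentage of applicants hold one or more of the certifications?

Apply inclusion-exclusion:
P(≥1) = 48.6 + 28.7 + 44.5 − 14.9 − 15.8 − 8.9 + 2.0 = 84.2%

84.2%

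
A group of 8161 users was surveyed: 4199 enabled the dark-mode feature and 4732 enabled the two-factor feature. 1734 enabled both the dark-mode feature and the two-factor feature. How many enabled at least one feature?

7197

|at least one| = 4199 + 4732 − 1734 = 7197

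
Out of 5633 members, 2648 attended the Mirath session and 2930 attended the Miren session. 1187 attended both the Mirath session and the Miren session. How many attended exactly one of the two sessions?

Using the inclusion–exclusion count for exactly one event:
N(exactly one) = 2648 + 2930 − 2·1187 = 3204

3204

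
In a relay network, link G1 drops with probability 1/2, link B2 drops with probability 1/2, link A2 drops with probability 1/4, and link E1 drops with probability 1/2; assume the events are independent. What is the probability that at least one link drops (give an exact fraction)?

Independence gives P(none) = ∏(1 − pᵢ).
P(none) = (1 − 1/2) × (1 − 1/2) × (1 − 1/4) × (1 − 1/2) = 1/2 × 1/2 × 3/4 × 1/2 = 3/32
P(at least one) = 1 − 3/32 = 29/32

29/32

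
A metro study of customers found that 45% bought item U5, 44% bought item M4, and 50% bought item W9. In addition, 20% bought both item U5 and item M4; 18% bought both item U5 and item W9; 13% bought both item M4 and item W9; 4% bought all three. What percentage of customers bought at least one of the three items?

Apply inclusion-exclusion:
P(at least one) = 45 + 44 + 50 − 20 − 18 − 13 + 4 = 92%

92%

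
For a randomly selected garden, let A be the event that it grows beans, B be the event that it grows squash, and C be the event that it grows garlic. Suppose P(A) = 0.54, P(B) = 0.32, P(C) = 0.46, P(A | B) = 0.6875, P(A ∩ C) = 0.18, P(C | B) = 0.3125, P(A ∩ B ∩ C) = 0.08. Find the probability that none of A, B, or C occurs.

P(A ∩ B) = P(B)·P(A|B) = 0.32 × 0.6875 = 0.22
P(B ∩ C) = P(B)·P(C|B) = 0.32 × 0.3125 = 0.10
By inclusion-exclusion,
P(A ∪ B ∪ C) = 0.54 + 0.32 + 0.46 − 0.22 − 0.18 − 0.10 + 0.08 = 0.90
P(none) = 1 − 0.90 = 0.10

0.10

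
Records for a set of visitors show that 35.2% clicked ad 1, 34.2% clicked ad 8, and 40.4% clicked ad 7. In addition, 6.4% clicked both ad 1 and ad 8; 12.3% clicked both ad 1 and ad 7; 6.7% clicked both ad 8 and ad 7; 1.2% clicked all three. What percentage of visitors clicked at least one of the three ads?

85.6%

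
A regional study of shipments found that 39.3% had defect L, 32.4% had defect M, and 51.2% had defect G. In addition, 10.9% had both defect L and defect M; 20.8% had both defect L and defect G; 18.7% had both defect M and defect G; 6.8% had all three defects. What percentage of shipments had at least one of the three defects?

Apply inclusion-exclusion:
P(≥1) = 39.3 + 32.4 + 51.2 − 10.9 − 20.8 − 18.7 + 6.8 = 79.3%

79.3%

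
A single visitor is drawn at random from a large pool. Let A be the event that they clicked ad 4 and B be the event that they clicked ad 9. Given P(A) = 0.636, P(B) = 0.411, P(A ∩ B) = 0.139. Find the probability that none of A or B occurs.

0.092

By inclusion–exclusion:
P(A ∪ B) = 0.636 + 0.411 − 0.139 = 0.908
P(none) = 1 − 0.908 = 0.092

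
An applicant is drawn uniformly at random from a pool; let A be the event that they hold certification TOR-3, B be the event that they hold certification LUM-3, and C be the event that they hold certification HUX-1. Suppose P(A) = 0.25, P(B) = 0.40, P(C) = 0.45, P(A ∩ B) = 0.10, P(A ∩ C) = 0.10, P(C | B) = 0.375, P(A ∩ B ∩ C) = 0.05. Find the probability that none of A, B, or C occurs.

0.20

P(B ∩ C) = P(B)·P(C|B) = 0.40 × 0.375 = 0.15
Apply inclusion-exclusion:
P(A ∪ B ∪ C) = 0.25 + 0.40 + 0.45 − 0.10 − 0.10 − 0.15 + 0.05 = 0.80
P(none) = 1 − 0.80 = 0.20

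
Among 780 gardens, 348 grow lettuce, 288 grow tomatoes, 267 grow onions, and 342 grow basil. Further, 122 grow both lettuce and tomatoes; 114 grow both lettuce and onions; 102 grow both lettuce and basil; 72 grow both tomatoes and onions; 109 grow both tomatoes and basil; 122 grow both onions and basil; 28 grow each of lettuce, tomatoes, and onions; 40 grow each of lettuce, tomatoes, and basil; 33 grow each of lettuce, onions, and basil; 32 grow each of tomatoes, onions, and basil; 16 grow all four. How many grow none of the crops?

By inclusion-exclusion,
|union| = 348 + 288 + 267 + 342 − 122 − 114 − 102 − 72 − 109 − 122 + 28 + 40 + 33 + 32 − 16 = 721
None: 780 − 721 = 59

59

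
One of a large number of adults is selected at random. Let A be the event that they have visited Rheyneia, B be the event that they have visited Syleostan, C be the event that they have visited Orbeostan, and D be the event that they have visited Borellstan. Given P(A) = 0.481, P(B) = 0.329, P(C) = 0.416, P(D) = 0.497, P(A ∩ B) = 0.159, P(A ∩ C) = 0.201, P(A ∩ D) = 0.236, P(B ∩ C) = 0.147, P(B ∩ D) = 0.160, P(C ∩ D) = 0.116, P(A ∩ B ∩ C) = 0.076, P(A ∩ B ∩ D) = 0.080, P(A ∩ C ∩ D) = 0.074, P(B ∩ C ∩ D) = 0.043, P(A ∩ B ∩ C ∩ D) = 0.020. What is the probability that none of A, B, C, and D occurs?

By inclusion–exclusion:
P(A ∪ B ∪ C ∪ D) = 0.481 + 0.329 + 0.416 + 0.497 − 0.159 − 0.201 − 0.236 − 0.147 − 0.160 − 0.116 + 0.076 + 0.080 + 0.074 + 0.043 − 0.020 = 0.957
P(none) = 1 − 0.957 = 0.043

0.043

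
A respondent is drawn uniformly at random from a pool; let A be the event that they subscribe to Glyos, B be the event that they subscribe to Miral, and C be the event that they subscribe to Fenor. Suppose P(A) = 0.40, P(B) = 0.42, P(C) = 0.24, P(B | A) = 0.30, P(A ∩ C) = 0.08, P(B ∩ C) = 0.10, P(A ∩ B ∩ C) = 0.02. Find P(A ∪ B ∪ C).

P(A ∩ B) = P(A)·P(B|A) = 0.40 × 0.30 = 0.12
By inclusion-exclusion,
P(A ∪ B ∪ C) = 0.40 + 0.42 + 0.24 − 0.12 − 0.08 − 0.10 + 0.02 = 0.78

0.78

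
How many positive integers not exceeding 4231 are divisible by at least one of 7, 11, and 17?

1128

Apply inclusion-exclusion:
floor(4231/7) + floor(4231/11) + floor(4231/17) − floor(4231/77) − floor(4231/119) − floor(4231/187) + floor(4231/1309) = 604 + 384 + 248 − 54 − 35 − 22 + 3 = 1128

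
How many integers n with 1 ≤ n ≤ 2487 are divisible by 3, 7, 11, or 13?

By inclusion-exclusion,
floor(2487/3) + floor(2487/7) + floor(2487/11) + floor(2487/13) − floor(2487/21) − floor(2487/33) − floor(2487/39) − floor(2487/77) − floor(2487/91) − floor(2487/143) + floor(2487/231) + floor(2487/273) + floor(2487/429) + floor(2487/1001) − floor(2487/3003) = 829 + 355 + 226 + 191 − 118 − 75 − 63 − 32 − 27 − 17 + 10 + 9 + 5 + 2 − 0 = 1295

1295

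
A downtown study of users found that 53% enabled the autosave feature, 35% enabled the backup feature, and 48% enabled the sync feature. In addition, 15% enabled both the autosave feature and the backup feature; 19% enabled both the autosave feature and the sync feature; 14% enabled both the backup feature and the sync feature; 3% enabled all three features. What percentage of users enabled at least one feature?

91%

Inclusion–exclusion gives
P(union) = 53 + 35 + 48 − 15 − 19 − 14 + 3 = 91%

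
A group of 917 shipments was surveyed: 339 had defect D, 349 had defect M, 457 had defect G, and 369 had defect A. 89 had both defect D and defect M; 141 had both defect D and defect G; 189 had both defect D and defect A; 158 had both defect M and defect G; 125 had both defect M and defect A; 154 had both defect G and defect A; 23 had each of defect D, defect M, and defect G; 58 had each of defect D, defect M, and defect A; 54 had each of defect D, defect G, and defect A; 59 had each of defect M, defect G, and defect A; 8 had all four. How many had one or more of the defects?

|at least one| = 339 + 349 + 457 + 369 − 89 − 141 − 189 − 158 − 125 − 154 + 23 + 58 + 54 + 59 − 8 = 844

844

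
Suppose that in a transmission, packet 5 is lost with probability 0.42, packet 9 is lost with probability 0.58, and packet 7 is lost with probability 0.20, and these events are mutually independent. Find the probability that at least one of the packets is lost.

P(none) = (1 − 0.42) × (1 − 0.58) × (1 − 0.20) = 0.58 × 0.42 × 0.80 = 0.19488
P(at least one) = 1 − 0.19488 = 0.80512

0.80512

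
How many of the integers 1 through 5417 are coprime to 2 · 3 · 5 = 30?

1445

⌊5417/2⌋ + ⌊5417/3⌋ + ⌊5417/5⌋ − ⌊5417/6⌋ − ⌊5417/10⌋ − ⌊5417/15⌋ + ⌊5417/30⌋ = 2708 + 1805 + 1083 − 902 − 541 − 361 + 180 = 3972
5417 − 3972 = 1445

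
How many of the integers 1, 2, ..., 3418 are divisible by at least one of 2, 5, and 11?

2175

By inclusion–exclusion:
1709 + 683 + 310 − 341 − 155 − 62 + 31 = 2175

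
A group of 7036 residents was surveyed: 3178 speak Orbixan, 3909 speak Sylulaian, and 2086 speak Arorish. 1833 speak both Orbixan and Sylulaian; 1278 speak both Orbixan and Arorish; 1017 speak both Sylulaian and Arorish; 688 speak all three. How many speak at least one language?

Inclusion–exclusion gives
N(≥1) = 3178 + 3909 + 2086 − 1833 − 1278 − 1017 + 688 = 5733

5733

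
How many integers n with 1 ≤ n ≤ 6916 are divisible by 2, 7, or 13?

4180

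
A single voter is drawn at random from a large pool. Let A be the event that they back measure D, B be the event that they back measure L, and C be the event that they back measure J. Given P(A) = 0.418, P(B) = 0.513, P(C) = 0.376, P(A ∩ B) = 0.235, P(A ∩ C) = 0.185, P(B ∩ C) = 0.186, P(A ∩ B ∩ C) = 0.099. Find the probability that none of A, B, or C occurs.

0.200

P(A ∪ B ∪ C) = 0.418 + 0.513 + 0.376 − 0.235 − 0.185 − 0.186 + 0.099 = 0.800
P(none) = 1 − 0.800 = 0.200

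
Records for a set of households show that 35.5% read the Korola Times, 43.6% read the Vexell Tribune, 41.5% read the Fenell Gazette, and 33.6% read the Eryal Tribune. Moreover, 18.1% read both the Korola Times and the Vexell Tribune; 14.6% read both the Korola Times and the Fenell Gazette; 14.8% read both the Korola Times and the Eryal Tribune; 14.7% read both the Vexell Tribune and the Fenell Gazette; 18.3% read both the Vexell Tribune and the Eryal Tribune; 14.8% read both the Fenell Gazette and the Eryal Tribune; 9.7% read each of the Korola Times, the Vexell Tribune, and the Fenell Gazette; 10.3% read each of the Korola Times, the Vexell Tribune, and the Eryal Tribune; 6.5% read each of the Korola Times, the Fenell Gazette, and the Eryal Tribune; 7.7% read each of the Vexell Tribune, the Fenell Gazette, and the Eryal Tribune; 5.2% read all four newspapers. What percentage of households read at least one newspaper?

87.9%

Apply inclusion-exclusion:
P(≥1) = 35.5 + 43.6 + 41.5 + 33.6 − 18.1 − 14.6 − 14.8 − 14.7 − 18.3 − 14.8 + 9.7 + 10.3 + 6.5 + 7.7 − 5.2 = 87.9%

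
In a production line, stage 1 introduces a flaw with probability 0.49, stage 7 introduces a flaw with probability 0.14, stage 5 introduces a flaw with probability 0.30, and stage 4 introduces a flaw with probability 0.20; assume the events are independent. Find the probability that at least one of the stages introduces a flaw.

P(none) = (1 − 0.49) × (1 − 0.14) × (1 − 0.30) × (1 − 0.20) = 0.51 × 0.86 × 0.70 × 0.80 = 0.245616
P(at least one) = 1 − 0.245616 = 0.754384

0.754384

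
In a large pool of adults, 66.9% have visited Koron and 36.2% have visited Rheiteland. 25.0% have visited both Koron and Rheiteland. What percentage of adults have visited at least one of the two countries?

By inclusion-exclusion,
P(union) = 66.9 + 36.2 − 25.0 = 78.1%

78.1%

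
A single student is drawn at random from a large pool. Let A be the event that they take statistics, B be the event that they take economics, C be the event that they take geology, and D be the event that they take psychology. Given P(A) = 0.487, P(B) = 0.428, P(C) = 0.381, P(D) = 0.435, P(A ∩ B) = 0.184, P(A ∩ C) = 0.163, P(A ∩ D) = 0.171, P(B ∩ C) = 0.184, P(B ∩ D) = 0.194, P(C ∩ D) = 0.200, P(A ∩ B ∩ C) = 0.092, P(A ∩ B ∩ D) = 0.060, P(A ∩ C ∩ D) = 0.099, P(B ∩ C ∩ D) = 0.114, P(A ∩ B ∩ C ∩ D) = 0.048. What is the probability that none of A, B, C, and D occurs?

0.048

Apply inclusion-exclusion:
P(A ∪ B ∪ C ∪ D) = 0.487 + 0.428 + 0.381 + 0.435 − 0.184 − 0.163 − 0.171 − 0.184 − 0.194 − 0.200 + 0.092 + 0.060 + 0.099 + 0.114 − 0.048 = 0.952
P(none) = 1 − 0.952 = 0.048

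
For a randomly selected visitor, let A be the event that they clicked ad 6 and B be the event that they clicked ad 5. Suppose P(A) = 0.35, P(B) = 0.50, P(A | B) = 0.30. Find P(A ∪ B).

P(A ∩ B) = P(B)·P(A|B) = 0.50 × 0.30 = 0.15
Apply inclusion-exclusion:
P(A ∪ B) = 0.35 + 0.50 − 0.15 = 0.70

0.70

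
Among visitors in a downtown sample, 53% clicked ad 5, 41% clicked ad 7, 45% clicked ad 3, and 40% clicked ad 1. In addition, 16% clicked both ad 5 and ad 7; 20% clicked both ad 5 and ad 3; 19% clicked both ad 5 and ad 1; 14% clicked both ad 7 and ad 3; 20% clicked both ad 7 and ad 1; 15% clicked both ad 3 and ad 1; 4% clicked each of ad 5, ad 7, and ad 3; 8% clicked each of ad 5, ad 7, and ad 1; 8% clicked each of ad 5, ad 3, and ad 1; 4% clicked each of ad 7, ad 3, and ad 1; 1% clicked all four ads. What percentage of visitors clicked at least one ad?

Apply inclusion-exclusion:
P(at least one) = 53 + 41 + 45 + 40 − 16 − 20 − 19 − 14 − 20 − 15 + 4 + 8 + 8 + 4 − 1 = 98%

98%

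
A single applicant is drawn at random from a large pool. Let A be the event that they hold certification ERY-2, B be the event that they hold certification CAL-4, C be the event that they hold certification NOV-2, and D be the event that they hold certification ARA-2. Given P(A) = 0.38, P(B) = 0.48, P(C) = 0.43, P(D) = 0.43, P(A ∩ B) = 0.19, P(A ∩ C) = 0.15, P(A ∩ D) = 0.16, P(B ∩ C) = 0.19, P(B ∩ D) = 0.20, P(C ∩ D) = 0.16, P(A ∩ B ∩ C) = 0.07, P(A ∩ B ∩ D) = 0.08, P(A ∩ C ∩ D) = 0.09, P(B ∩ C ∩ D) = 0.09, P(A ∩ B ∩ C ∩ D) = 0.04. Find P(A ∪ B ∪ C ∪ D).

0.96

Using inclusion–exclusion:
P(A ∪ B ∪ C ∪ D) = 0.38 + 0.48 + 0.43 + 0.43 − 0.19 − 0.15 − 0.16 − 0.19 − 0.20 − 0.16 + 0.07 + 0.08 + 0.09 + 0.09 − 0.04 = 0.96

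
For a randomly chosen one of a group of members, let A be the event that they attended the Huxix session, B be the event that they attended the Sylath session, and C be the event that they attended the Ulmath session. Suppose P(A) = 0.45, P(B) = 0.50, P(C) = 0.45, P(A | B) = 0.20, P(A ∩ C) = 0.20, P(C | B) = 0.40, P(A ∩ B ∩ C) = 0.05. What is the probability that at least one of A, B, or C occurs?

P(A ∩ B) = P(B)·P(A|B) = 0.50 × 0.20 = 0.10
P(B ∩ C) = P(B)·P(C|B) = 0.50 × 0.40 = 0.20
P(A ∪ B ∪ C) = 0.45 + 0.50 + 0.45 − 0.10 − 0.20 − 0.20 + 0.05 = 0.95

0.95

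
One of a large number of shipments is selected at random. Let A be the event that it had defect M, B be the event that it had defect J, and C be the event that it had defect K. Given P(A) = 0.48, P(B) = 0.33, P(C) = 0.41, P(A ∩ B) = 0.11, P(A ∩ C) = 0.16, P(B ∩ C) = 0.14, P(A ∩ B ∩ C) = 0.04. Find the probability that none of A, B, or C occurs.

0.15

Apply inclusion-exclusion:
P(A ∪ B ∪ C) = 0.48 + 0.33 + 0.41 − 0.11 − 0.16 − 0.14 + 0.04 = 0.85
P(none) = 1 − 0.85 = 0.15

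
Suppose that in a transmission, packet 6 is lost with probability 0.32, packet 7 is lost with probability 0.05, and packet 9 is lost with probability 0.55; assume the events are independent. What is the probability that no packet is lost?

0.2907

P(none) = (1 − 0.32) × (1 − 0.05) × (1 − 0.55) = 0.68 × 0.95 × 0.45 = 0.2907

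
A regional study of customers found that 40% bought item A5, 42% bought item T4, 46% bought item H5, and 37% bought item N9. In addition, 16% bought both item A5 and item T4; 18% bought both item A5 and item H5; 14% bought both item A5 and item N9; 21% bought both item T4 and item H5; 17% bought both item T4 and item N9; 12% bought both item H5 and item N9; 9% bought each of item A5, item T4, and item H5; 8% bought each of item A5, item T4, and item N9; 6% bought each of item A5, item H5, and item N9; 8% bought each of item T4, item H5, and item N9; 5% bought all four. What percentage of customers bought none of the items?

7%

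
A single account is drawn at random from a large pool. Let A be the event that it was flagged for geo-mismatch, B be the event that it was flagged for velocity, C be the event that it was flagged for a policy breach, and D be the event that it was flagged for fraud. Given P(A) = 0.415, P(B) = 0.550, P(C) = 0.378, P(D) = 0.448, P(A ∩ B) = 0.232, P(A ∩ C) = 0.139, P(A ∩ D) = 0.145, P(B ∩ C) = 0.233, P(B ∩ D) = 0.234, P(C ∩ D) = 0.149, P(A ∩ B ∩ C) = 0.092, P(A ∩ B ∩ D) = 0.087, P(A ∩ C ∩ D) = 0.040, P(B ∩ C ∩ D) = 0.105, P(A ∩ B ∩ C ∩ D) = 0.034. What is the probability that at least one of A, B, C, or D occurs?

Inclusion–exclusion gives
P(A ∪ B ∪ C ∪ D) = 0.415 + 0.550 + 0.378 + 0.448 − 0.232 − 0.139 − 0.145 − 0.233 − 0.234 − 0.149 + 0.092 + 0.087 + 0.040 + 0.105 − 0.034 = 0.949

0.949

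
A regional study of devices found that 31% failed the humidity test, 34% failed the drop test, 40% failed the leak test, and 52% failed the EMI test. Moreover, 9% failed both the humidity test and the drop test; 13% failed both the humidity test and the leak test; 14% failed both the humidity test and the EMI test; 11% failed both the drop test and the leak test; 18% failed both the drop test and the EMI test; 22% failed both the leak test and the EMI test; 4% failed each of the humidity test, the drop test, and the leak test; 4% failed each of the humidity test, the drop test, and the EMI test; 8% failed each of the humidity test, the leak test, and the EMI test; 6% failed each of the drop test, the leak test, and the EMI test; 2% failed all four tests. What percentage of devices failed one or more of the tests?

90%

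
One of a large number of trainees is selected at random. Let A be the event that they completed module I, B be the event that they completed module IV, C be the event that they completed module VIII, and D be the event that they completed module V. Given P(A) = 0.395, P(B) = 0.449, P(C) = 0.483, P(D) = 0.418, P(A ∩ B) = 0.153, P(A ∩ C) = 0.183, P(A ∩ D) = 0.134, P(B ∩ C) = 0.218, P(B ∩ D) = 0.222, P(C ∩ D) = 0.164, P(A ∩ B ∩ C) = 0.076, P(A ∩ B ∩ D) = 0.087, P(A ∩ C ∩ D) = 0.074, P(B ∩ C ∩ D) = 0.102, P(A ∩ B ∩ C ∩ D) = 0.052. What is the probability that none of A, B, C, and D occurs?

0.042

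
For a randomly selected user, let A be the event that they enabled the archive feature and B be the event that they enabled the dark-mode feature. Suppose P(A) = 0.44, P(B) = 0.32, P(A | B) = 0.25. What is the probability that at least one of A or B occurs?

0.68

P(A ∩ B) = P(B)·P(A|B) = 0.32 × 0.25 = 0.08
Apply inclusion-exclusion:
P(A ∪ B) = 0.44 + 0.32 − 0.08 = 0.68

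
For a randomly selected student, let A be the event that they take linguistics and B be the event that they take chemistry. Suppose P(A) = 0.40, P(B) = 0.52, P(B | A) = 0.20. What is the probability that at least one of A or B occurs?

0.84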